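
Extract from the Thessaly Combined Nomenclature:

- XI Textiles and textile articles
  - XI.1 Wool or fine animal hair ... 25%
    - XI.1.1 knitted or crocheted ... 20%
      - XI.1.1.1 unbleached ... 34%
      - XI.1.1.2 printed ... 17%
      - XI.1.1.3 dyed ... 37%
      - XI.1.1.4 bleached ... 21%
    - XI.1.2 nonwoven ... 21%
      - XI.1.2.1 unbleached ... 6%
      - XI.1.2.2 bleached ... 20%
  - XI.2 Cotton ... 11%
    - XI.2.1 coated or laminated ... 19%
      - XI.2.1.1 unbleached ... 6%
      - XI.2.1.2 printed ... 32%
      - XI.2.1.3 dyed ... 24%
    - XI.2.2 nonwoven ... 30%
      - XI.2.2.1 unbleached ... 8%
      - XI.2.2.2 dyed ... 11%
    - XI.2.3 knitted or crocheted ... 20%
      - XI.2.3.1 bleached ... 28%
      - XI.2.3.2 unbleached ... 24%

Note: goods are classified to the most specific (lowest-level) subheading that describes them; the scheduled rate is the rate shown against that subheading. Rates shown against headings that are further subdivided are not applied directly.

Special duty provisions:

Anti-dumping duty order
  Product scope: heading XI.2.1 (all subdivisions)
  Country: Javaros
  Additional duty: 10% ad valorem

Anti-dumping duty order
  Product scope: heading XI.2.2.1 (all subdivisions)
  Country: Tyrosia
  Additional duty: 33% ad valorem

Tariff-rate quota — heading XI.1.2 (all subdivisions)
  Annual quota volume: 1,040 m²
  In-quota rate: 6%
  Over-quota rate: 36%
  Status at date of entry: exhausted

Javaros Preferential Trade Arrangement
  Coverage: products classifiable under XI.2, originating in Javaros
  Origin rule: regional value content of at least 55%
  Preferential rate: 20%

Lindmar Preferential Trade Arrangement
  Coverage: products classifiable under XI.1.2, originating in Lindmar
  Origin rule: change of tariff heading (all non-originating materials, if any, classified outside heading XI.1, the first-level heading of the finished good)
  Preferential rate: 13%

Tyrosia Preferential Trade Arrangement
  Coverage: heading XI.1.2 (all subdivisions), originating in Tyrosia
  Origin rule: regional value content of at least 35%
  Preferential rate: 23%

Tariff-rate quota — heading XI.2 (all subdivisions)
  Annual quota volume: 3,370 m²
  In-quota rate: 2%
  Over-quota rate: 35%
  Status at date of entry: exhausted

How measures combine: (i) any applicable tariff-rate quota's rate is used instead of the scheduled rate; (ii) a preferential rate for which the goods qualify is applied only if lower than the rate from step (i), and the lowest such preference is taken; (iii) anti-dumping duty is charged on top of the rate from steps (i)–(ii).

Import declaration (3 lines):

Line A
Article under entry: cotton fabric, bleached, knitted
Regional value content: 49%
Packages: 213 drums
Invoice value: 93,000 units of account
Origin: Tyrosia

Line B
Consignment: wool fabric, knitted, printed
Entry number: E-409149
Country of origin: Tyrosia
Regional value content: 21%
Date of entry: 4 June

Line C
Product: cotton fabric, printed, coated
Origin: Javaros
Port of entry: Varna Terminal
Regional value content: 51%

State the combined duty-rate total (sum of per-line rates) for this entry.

97%

Line A: cotton → XI.2; knitted → XI.2.3; bleached → XI.2.3.1. Scheduled 28%. quota on XI.2 exhausted → over-quota 35%; Tyrosia agreement on XI.1.2: XI.2.3.1 not covered. → 35%.
Line B: wool → XI.1; knitted → XI.1.1; printed → XI.1.1.2. Scheduled 17%. Tyrosia agreement on XI.1.2: XI.1.1.2 not covered. → 17%.
Line C: cotton → XI.2; coated → XI.2.1; printed → XI.2.1.2. Scheduled 32%. quota on XI.2 exhausted → over-quota 35%; Javaros agreement on XI.2: RVC < 55%; anti-dumping (Javaros, XI.2.1): +10%; total 35% + 10% = 45%. → 45%.
Sum: 35% + 17% + 45% = 97%.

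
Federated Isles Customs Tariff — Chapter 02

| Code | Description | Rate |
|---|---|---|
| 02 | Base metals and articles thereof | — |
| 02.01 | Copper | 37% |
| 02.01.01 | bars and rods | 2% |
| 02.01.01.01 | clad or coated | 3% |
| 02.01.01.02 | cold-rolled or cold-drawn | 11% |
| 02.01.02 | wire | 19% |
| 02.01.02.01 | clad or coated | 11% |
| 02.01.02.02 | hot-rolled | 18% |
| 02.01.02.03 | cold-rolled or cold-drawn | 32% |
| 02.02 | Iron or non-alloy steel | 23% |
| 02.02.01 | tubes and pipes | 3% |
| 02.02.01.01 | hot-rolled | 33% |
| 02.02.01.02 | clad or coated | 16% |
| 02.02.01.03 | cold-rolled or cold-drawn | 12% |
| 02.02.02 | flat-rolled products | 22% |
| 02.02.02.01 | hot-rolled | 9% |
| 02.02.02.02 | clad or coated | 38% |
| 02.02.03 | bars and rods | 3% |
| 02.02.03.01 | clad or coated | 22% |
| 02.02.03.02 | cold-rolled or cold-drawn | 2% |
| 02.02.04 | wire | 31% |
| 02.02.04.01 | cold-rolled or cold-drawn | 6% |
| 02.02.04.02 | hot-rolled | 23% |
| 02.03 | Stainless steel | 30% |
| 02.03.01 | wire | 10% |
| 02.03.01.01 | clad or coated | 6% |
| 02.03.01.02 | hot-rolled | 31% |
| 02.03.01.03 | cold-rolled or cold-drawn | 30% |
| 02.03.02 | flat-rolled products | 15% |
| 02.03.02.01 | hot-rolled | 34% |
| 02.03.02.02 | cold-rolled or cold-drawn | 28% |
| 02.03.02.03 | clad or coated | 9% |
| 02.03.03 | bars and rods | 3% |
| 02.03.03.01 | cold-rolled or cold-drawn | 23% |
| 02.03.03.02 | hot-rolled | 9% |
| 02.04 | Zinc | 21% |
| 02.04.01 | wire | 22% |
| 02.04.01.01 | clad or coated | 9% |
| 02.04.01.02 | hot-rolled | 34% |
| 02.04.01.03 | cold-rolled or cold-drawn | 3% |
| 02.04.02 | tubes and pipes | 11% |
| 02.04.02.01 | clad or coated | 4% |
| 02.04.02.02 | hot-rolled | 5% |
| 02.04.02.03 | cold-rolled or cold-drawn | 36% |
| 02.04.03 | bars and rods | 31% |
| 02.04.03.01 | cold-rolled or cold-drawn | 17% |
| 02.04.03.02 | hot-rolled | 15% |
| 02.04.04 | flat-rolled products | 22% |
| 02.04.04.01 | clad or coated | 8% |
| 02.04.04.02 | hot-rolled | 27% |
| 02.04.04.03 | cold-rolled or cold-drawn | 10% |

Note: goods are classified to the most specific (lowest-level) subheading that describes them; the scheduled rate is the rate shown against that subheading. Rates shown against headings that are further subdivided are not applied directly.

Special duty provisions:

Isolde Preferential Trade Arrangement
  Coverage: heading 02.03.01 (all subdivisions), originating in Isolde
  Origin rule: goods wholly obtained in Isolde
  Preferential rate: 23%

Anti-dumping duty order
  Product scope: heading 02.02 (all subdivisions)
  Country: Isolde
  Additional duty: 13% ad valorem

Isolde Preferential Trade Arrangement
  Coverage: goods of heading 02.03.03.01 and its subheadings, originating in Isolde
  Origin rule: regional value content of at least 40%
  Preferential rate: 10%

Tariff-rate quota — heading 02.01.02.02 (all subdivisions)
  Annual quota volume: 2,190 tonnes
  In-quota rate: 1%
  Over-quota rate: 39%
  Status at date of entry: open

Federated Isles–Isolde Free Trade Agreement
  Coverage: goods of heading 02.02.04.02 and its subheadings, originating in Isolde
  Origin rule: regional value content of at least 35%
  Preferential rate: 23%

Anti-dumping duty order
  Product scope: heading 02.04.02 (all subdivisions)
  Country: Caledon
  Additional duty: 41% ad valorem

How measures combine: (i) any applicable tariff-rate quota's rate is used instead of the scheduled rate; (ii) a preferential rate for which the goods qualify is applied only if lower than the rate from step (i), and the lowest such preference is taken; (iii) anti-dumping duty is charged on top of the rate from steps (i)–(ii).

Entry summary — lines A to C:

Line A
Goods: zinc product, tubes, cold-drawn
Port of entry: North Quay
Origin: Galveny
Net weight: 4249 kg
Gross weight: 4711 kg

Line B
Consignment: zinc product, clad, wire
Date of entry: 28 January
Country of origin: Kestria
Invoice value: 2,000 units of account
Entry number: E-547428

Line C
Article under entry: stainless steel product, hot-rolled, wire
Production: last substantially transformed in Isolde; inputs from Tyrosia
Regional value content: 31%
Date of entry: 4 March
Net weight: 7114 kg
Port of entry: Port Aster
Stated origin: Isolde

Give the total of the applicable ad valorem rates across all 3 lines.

76%

Line A: zinc → 02.04; tubes → 02.04.02; cold-drawn → 02.04.02.03. Scheduled 36%. No special measure applies. → 36%.
Line B: zinc → 02.04; wire → 02.04.01; clad → 02.04.01.01. Scheduled 9%. No special measure applies. → 9%.
Line C: stainless steel → 02.03; wire → 02.03.01; hot-rolled → 02.03.01.02. Scheduled 31%. Isolde agreement on 02.03.01: not wholly obtained; Isolde agreement on 02.03.03.01: 02.03.01.02 not covered; Isolde agreement on 02.02.04.02: 02.03.01.02 not covered. → 31%.
Sum: 36% + 9% + 31% = 76%.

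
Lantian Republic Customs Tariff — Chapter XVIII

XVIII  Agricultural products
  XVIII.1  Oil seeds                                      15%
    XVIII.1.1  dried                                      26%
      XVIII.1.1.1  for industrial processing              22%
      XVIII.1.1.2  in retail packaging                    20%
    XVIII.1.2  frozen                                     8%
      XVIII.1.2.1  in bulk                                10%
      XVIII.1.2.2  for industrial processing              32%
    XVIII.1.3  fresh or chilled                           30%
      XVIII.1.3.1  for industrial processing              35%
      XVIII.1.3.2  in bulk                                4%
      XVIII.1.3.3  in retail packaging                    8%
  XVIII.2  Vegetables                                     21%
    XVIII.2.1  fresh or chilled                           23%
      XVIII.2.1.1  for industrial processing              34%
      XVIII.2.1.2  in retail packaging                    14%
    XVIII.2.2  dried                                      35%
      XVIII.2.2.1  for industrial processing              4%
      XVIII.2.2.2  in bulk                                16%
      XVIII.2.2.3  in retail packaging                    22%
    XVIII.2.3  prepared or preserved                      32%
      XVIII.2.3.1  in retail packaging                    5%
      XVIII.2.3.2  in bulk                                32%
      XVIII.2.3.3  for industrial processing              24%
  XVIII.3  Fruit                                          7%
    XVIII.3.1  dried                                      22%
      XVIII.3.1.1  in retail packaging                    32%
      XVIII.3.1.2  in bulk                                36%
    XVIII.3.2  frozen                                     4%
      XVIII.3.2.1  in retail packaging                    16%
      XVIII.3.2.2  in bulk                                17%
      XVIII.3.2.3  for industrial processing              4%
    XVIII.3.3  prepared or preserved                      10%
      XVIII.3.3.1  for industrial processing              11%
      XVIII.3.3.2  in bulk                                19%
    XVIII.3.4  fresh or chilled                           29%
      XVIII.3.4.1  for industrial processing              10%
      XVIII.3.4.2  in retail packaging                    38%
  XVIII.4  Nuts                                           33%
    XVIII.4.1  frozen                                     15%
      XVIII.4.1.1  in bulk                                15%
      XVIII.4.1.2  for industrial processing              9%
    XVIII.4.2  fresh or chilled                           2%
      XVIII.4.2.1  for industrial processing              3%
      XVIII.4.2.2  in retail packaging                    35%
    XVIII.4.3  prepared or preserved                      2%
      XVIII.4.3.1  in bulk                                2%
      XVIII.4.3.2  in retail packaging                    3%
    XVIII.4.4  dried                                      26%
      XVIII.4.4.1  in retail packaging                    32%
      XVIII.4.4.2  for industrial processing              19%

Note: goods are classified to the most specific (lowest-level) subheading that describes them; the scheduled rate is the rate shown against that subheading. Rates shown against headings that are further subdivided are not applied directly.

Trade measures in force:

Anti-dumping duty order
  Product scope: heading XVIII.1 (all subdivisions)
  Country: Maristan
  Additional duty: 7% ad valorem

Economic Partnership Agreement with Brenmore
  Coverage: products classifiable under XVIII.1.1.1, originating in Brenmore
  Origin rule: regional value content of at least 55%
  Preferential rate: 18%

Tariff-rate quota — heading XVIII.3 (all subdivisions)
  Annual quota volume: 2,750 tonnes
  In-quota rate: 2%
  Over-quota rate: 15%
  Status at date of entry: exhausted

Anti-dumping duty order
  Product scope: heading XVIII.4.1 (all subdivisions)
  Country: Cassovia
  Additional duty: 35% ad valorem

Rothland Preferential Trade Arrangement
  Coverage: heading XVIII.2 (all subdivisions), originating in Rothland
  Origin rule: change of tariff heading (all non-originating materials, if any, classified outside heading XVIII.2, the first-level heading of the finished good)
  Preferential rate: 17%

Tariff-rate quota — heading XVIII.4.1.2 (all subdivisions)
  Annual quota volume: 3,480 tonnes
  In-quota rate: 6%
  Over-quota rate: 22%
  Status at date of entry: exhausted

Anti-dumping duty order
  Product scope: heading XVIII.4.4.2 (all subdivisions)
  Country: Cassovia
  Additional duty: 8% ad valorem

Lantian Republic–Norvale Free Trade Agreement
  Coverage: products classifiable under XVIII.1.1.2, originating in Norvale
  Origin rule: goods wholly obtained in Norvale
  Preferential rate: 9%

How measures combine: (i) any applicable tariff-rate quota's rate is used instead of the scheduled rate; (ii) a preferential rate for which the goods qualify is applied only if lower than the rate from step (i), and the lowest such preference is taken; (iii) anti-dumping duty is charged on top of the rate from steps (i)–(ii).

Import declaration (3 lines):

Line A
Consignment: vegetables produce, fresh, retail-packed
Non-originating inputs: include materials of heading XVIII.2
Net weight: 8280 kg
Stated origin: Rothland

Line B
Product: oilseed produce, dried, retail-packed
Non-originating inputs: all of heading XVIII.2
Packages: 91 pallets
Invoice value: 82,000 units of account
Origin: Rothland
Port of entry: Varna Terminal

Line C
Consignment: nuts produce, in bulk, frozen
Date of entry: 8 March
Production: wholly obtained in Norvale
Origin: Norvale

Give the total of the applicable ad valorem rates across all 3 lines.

Line A: vegetables → XVIII.2; fresh → XVIII.2.1; retail-packed → XVIII.2.1.2. Scheduled 14%. Rothland agreement on XVIII.2: CTH not met. → 14%.
Line B: oilseed → XVIII.1; dried → XVIII.1.1; retail-packed → XVIII.1.1.2. Scheduled 20%. Rothland agreement on XVIII.2: XVIII.1.1.2 not covered. → 20%.
Line C: nuts → XVIII.4; frozen → XVIII.4.1; in bulk → XVIII.4.1.1. Scheduled 15%. Norvale agreement on XVIII.1.1.2: XVIII.4.1.1 not covered. → 15%.
Sum: 14% + 20% + 15% = 49%.

49%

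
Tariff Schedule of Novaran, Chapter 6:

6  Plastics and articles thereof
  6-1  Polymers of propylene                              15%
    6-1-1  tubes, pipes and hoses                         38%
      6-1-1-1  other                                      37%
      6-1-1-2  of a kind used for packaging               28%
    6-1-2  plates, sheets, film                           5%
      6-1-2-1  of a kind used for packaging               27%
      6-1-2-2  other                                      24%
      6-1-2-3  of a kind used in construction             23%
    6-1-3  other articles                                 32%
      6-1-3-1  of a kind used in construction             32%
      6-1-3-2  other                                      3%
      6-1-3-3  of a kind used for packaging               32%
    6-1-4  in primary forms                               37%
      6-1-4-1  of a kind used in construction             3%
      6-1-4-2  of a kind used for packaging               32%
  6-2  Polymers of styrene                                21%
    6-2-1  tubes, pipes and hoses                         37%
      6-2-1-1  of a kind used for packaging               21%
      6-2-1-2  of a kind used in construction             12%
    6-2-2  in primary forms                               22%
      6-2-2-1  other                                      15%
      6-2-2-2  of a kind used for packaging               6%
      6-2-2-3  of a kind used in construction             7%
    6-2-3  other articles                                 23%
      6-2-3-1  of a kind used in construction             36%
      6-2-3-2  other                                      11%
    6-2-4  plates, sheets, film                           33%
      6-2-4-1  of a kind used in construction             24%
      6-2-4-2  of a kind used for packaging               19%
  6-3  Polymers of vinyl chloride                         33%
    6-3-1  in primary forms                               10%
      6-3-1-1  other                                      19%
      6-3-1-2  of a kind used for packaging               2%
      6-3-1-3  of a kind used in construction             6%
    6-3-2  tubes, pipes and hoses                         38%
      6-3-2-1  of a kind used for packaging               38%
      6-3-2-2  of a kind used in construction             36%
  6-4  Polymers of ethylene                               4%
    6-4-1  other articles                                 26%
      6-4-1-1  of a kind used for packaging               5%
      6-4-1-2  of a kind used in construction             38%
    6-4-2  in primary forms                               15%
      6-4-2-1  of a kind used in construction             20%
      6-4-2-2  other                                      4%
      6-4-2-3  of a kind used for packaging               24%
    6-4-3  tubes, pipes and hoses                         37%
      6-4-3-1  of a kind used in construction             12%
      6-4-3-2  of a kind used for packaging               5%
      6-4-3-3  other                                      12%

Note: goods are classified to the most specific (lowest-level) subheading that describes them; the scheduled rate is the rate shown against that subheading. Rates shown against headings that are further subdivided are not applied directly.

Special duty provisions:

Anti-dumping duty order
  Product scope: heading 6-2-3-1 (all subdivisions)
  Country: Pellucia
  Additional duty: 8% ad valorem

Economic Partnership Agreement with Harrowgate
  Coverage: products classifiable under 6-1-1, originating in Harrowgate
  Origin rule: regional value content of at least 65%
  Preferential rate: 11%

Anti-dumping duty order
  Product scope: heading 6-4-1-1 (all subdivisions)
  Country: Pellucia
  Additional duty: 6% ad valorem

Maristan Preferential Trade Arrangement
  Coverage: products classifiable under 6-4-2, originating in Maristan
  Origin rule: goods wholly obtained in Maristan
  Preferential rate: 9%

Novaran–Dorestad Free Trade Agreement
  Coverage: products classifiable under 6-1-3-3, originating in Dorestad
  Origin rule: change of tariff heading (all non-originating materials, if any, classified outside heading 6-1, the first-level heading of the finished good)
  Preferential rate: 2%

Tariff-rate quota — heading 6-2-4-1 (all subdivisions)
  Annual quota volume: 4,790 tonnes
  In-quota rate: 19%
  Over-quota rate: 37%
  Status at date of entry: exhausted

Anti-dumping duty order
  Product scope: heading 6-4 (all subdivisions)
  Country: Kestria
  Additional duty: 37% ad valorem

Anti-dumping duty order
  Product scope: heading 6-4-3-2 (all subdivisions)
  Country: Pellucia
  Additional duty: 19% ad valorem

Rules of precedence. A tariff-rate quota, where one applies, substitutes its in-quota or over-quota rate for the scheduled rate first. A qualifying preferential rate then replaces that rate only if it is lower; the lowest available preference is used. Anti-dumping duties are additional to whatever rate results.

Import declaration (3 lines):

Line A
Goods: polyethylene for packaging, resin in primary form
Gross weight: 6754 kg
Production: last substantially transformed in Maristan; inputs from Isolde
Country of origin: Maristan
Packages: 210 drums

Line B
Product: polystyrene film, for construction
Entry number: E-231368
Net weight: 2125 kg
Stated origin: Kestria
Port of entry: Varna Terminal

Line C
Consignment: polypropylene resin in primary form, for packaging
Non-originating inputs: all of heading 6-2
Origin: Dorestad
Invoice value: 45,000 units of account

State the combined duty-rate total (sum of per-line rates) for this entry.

93%

Line A: polyethylene → 6-4; resin in primary form → 6-4-2; for packaging → 6-4-2-3. Scheduled 24%. Maristan agreement on 6-4-2: not wholly obtained. → 24%.
Line B: polystyrene → 6-2; film → 6-2-4; for construction → 6-2-4-1. Scheduled 24%. quota on 6-2-4-1 exhausted → over-quota 37%. → 37%.
Line C: polypropylene → 6-1; resin in primary form → 6-1-4; for packaging → 6-1-4-2. Scheduled 32%. Dorestad agreement on 6-1-3-3: 6-1-4-2 not covered. → 32%.
Sum: 24% + 37% + 32% = 93%.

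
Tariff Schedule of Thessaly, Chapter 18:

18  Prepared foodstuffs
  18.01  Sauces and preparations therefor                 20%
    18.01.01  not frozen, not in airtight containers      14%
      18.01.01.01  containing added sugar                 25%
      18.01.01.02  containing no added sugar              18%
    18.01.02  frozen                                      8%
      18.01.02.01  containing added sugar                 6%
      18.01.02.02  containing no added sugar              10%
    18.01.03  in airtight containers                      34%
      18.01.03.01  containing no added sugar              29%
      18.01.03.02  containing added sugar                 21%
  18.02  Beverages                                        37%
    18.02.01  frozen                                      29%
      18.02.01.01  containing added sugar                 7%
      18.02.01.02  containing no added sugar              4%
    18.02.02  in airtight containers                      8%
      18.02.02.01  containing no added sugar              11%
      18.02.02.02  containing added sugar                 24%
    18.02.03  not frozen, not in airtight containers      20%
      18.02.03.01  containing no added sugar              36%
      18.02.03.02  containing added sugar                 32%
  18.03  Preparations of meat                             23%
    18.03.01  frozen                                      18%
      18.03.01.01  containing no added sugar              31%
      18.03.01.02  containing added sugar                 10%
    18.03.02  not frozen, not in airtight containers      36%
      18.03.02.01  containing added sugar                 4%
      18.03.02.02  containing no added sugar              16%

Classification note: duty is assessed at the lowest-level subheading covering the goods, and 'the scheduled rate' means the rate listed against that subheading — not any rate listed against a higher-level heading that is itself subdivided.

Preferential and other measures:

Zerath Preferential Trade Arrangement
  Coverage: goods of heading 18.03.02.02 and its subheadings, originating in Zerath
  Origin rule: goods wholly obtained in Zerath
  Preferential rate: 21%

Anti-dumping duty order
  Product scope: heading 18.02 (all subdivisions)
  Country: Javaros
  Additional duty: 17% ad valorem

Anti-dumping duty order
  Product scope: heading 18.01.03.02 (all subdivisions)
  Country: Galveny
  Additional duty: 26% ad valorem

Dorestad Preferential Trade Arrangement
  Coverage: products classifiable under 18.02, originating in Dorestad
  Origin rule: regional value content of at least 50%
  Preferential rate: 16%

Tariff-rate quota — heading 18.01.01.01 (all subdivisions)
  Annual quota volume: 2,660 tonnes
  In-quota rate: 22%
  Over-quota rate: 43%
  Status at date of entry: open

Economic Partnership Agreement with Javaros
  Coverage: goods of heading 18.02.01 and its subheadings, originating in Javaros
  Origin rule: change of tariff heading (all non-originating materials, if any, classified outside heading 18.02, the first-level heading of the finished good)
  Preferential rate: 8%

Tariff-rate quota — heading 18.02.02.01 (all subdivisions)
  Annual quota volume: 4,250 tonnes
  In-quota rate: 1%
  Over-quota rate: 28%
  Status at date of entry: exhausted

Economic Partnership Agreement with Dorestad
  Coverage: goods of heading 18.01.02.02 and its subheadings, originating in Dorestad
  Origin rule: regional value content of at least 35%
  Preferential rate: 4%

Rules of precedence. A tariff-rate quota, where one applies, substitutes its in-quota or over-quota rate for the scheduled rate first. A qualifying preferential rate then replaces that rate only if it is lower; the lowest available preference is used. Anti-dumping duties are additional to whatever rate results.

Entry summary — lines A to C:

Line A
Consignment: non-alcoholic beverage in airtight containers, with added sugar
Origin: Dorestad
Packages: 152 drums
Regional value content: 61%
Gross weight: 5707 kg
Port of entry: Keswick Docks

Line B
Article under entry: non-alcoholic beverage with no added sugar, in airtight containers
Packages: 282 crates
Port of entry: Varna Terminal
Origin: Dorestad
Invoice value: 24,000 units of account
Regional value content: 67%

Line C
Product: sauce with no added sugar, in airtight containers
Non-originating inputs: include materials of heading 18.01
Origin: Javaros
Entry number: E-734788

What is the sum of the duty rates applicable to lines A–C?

Line A: non-alcoholic beverage → 18.02; in airtight containers → 18.02.02; with added sugar → 18.02.02.02. Scheduled 24%. Dorestad agreement on 18.02: RVC ≥ 50% → 16% available; Dorestad agreement on 18.01.02.02: 18.02.02.02 not covered; preferential 16%. → 16%.
Line B: non-alcoholic beverage → 18.02; in airtight containers → 18.02.02; with no added sugar → 18.02.02.01. Scheduled 11%. quota on 18.02.02.01 exhausted → over-quota 28%; Dorestad agreement on 18.02: RVC ≥ 50% → 16% available; Dorestad agreement on 18.01.02.02: 18.02.02.01 not covered; preferential 16%. → 16%.
Line C: sauce → 18.01; in airtight containers → 18.01.03; with no added sugar → 18.01.03.01. Scheduled 29%. Javaros agreement on 18.02.01: 18.01.03.01 not covered. → 29%.
Sum: 16% + 16% + 29% = 61%.

61%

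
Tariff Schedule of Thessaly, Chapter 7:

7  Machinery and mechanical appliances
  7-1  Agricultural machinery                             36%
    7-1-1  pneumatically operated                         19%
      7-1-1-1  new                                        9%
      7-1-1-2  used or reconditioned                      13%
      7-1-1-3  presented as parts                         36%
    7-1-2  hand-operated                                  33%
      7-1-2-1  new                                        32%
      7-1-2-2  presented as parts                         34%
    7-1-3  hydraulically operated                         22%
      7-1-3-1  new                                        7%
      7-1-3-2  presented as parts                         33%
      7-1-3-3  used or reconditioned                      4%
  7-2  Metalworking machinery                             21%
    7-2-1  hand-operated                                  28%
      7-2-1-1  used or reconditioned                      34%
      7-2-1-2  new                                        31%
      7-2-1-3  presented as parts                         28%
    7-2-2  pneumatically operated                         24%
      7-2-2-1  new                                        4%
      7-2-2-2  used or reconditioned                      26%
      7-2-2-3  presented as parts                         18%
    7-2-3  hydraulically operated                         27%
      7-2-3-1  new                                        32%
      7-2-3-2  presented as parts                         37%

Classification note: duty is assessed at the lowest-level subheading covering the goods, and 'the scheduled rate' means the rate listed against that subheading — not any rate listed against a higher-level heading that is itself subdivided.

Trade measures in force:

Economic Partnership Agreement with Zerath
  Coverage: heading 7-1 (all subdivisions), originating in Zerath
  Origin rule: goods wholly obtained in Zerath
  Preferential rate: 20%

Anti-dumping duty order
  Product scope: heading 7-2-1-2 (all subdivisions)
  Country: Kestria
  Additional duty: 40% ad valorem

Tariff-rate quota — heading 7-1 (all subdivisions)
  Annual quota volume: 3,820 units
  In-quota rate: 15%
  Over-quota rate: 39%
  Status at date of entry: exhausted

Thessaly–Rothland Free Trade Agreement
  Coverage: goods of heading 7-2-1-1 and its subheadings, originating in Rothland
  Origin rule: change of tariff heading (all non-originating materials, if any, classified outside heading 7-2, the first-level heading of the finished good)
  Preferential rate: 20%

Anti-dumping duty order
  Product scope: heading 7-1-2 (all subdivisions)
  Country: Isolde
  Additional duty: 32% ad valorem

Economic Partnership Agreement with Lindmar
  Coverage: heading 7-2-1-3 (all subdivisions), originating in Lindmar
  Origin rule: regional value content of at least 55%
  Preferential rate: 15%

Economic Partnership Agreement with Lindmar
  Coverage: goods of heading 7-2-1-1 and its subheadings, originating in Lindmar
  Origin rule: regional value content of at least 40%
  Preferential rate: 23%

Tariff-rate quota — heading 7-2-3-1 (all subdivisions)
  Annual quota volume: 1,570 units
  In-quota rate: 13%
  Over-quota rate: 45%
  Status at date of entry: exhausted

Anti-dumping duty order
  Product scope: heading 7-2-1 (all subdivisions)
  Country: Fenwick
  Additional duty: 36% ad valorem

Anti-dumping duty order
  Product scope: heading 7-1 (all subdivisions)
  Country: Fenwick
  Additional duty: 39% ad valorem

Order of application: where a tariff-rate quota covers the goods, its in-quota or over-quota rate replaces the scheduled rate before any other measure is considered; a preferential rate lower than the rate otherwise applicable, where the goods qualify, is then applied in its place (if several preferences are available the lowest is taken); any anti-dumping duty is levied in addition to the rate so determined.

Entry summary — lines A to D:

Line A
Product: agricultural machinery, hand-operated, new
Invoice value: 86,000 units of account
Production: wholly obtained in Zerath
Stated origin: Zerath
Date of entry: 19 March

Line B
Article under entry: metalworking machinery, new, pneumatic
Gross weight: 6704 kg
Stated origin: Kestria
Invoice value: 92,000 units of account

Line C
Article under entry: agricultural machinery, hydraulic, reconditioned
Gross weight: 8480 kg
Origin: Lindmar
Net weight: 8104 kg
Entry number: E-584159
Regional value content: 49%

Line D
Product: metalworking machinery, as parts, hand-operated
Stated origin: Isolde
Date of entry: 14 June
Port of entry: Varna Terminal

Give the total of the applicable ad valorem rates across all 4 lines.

91%

Line A: agricultural → 7-1; hand-operated → 7-1-2; new → 7-1-2-1. Scheduled 32%. quota on 7-1 exhausted → over-quota 39%; Zerath agreement on 7-1: wholly obtained → 20% available; preferential 20%. → 20%.
Line B: metalworking → 7-2; pneumatic → 7-2-2; new → 7-2-2-1. Scheduled 4%. No special measure applies. → 4%.
Line C: agricultural → 7-1; hydraulic → 7-1-3; reconditioned → 7-1-3-3. Scheduled 4%. quota on 7-1 exhausted → over-quota 39%; Lindmar agreement on 7-2-1-3: 7-1-3-3 not covered; Lindmar agreement on 7-2-1-1: 7-1-3-3 not covered. → 39%.
Line D: metalworking → 7-2; hand-operated → 7-2-1; as parts → 7-2-1-3. Scheduled 28%. No special measure applies. → 28%.
Sum: 20% + 4% + 39% + 28% = 91%.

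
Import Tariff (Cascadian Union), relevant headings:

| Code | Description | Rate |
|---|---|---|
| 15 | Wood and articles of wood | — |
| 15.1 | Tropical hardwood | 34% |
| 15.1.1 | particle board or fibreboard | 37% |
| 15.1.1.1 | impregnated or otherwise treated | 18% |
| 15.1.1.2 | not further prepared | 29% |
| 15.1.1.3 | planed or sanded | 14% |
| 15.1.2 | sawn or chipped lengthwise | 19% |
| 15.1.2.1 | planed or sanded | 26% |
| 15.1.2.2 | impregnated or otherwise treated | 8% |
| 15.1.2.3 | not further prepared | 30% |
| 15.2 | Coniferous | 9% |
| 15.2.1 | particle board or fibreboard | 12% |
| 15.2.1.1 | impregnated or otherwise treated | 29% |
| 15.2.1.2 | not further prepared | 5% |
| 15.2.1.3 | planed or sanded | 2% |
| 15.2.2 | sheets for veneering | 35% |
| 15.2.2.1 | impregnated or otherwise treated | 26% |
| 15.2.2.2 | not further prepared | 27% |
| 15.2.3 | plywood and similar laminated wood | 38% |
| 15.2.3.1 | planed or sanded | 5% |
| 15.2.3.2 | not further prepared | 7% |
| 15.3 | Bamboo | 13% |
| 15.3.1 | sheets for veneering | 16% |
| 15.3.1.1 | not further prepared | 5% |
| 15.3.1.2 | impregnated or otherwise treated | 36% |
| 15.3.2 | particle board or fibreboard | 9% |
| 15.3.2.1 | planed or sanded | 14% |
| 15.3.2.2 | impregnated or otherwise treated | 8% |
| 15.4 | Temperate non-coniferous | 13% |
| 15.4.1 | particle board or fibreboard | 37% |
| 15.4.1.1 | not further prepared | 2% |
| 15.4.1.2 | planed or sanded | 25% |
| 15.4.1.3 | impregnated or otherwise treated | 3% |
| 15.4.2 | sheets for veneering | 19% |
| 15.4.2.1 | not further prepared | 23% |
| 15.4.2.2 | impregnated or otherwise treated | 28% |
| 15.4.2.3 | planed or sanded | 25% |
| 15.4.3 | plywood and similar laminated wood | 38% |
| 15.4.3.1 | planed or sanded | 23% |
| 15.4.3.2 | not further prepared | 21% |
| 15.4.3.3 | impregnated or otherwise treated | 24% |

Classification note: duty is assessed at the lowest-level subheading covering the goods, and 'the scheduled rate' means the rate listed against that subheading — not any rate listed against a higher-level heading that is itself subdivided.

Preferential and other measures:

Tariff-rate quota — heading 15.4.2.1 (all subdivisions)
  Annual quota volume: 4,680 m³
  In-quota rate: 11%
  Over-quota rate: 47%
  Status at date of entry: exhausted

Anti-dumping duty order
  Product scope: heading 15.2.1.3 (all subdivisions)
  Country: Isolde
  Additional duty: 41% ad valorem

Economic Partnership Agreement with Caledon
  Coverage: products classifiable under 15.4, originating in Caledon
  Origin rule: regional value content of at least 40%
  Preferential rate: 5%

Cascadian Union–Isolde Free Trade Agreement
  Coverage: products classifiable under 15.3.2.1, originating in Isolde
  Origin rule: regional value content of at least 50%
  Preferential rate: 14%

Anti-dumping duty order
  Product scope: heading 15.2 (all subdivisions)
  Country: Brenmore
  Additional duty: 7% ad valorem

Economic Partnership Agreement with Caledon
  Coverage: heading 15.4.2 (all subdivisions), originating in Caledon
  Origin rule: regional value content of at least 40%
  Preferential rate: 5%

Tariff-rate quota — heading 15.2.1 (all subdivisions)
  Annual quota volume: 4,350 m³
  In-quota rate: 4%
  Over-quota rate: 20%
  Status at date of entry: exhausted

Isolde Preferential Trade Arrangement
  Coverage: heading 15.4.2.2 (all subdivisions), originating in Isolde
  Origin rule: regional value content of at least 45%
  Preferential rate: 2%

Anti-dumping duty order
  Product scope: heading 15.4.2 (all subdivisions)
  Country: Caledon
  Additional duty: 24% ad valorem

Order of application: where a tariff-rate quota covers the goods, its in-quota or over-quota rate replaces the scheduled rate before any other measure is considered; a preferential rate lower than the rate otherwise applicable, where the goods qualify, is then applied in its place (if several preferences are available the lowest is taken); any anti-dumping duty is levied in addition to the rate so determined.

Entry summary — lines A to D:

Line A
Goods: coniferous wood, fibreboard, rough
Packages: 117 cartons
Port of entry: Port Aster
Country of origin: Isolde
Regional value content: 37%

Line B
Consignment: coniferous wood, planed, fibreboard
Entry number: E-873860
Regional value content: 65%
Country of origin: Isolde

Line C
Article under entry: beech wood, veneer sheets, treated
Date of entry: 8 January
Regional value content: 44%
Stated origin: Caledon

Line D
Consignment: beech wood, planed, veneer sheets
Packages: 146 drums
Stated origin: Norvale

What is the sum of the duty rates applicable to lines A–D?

135%

Line A: coniferous → 15.2; fibreboard → 15.2.1; rough → 15.2.1.2. Scheduled 5%. quota on 15.2.1 exhausted → over-quota 20%; Isolde agreement on 15.3.2.1: 15.2.1.2 not covered; Isolde agreement on 15.4.2.2: 15.2.1.2 not covered. → 20%.
Line B: coniferous → 15.2; fibreboard → 15.2.1; planed → 15.2.1.3. Scheduled 2%. quota on 15.2.1 exhausted → over-quota 20%; Isolde agreement on 15.3.2.1: 15.2.1.3 not covered; Isolde agreement on 15.4.2.2: 15.2.1.3 not covered; anti-dumping (Isolde, 15.2.1.3): +41%; total 20% + 41% = 61%. → 61%.
Line C: beech → 15.4; veneer sheets → 15.4.2; treated → 15.4.2.2. Scheduled 28%. Caledon agreement on 15.4: RVC ≥ 40% → 5% available; Caledon agreement on 15.4.2: RVC ≥ 40% → 5% available; preferential 5%; anti-dumping (Caledon, 15.4.2): +24%; total 5% + 24% = 29%. → 29%.
Line D: beech → 15.4; veneer sheets → 15.4.2; planed → 15.4.2.3. Scheduled 25%. No special measure applies. → 25%.
Sum: 20% + 61% + 29% + 25% = 135%.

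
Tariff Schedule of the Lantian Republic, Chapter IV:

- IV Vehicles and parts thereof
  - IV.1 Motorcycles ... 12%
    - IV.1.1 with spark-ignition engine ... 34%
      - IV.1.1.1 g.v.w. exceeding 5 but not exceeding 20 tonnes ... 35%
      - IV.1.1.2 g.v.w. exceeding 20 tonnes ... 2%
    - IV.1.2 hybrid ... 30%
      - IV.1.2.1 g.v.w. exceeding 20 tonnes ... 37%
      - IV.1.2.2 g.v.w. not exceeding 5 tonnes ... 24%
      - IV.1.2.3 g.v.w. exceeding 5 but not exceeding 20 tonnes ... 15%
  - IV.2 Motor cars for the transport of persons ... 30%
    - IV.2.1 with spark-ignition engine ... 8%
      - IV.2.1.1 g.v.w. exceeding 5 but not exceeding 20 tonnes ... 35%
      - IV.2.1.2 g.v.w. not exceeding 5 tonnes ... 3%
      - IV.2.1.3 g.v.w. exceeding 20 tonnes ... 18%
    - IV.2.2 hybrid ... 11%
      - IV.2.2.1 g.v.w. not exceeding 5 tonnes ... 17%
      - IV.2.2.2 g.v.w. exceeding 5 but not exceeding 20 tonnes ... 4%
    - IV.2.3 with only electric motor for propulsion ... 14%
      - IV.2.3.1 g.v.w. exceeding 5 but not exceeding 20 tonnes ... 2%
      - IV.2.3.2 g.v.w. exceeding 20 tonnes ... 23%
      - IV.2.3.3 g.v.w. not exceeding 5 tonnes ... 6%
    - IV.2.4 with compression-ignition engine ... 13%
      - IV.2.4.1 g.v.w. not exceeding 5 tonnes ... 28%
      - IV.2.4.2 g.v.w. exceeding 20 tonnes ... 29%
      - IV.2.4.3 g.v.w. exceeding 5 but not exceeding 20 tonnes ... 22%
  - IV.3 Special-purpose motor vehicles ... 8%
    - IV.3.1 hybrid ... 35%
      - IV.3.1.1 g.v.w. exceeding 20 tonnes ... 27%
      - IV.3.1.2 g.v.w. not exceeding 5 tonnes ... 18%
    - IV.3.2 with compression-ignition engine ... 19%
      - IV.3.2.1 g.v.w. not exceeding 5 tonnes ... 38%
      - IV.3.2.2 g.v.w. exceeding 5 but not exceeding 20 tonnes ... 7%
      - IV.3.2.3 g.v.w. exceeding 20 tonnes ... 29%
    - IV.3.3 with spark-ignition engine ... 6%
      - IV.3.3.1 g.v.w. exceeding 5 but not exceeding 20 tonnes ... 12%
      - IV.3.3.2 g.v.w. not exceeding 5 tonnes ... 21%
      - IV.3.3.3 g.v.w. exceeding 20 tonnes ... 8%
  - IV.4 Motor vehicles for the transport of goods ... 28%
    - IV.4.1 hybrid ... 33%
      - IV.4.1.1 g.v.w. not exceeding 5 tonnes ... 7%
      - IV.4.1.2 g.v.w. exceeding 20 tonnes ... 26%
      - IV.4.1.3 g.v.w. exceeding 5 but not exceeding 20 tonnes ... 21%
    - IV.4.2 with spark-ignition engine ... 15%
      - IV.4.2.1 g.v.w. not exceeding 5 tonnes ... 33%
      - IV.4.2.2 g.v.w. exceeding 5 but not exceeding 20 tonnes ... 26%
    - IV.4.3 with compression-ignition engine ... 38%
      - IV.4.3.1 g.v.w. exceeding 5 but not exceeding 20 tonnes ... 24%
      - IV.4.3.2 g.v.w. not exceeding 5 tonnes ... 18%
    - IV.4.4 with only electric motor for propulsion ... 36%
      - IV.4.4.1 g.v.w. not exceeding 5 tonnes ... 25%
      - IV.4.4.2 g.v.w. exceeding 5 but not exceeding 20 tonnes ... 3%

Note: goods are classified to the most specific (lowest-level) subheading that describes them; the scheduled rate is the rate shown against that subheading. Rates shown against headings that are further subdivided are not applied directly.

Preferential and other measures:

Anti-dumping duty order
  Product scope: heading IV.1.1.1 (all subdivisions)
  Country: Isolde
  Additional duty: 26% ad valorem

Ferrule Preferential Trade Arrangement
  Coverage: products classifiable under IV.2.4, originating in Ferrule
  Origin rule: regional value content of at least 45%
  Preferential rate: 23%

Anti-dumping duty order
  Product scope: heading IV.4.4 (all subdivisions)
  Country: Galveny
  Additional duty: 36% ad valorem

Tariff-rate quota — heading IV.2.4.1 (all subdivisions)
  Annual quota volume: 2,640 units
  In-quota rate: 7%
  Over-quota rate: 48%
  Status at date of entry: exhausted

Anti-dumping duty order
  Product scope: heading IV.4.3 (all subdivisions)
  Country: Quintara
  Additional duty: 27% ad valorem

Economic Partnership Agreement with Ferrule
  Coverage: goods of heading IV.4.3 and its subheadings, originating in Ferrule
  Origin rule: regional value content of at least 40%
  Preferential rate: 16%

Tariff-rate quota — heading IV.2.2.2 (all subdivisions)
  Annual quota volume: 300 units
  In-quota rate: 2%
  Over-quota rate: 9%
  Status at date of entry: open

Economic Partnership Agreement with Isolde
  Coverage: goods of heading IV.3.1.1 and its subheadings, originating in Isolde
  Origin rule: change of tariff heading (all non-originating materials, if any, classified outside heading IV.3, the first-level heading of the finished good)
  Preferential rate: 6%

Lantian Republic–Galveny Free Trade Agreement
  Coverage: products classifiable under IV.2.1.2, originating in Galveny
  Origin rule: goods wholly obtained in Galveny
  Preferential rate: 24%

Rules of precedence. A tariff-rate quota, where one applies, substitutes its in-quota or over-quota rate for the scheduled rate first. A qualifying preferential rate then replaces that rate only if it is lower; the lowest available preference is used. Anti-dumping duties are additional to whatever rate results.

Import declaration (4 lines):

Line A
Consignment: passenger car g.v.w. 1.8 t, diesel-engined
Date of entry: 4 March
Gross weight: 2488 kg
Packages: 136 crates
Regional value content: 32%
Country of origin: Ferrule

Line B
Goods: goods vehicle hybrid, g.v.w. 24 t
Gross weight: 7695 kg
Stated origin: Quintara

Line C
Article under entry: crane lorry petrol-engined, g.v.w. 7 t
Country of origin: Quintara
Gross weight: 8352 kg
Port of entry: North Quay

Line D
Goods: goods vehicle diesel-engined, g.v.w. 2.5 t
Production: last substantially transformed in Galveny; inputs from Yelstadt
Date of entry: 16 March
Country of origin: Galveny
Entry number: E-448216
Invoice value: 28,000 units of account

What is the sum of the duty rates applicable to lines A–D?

Line A: passenger car → IV.2; diesel-engined → IV.2.4; g.v.w. 1.8 t → IV.2.4.1. Scheduled 28%. quota on IV.2.4.1 exhausted → over-quota 48%; Ferrule agreement on IV.2.4: RVC < 45%; Ferrule agreement on IV.4.3: IV.2.4.1 not covered. → 48%.
Line B: goods vehicle → IV.4; hybrid → IV.4.1; g.v.w. 24 t → IV.4.1.2. Scheduled 26%. No special measure applies. → 26%.
Line C: crane lorry → IV.3; petrol-engined → IV.3.3; g.v.w. 7 t → IV.3.3.1. Scheduled 12%. No special measure applies. → 12%.
Line D: goods vehicle → IV.4; diesel-engined → IV.4.3; g.v.w. 2.5 t → IV.4.3.2. Scheduled 18%. Galveny agreement on IV.2.1.2: IV.4.3.2 not covered. → 18%.
Sum: 48% + 26% + 12% + 18% = 104%.

104%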